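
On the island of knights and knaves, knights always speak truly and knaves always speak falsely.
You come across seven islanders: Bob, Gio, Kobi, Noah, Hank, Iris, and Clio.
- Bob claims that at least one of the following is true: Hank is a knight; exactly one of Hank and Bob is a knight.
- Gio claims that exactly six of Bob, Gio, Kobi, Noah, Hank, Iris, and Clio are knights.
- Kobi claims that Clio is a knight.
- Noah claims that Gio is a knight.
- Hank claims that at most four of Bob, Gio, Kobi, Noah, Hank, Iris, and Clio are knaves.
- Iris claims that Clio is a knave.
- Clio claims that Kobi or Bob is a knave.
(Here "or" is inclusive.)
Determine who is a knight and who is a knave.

Bob is a knave, Gio is a knave, Kobi is a knight, Noah is a knave, Hank is a knave, Iris is a knave, and Clio is a knight.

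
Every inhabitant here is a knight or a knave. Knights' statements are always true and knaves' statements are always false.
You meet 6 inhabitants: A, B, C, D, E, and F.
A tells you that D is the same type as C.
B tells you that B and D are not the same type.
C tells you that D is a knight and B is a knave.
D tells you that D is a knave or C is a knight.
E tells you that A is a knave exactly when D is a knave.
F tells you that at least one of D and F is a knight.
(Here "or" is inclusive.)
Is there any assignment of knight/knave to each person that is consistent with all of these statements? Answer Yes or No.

No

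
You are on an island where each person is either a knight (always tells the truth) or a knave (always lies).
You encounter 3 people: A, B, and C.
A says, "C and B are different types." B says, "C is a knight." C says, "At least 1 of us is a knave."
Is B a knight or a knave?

B is a knight.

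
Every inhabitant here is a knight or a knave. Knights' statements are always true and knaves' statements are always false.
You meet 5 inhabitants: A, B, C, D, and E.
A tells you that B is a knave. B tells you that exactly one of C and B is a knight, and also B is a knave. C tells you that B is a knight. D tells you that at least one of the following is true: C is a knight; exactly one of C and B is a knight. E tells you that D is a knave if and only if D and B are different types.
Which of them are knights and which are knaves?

A is a knight, B is a knave, C is a knave, D is a knave, and E is a knave.

A is a knight, and the claim "B is a knave" is indeed True.
B (knave): "exactly one of C and B is a knight, and also B is a knave" — False. ✓
C (knave): "B is a knight" — False. ✓
Since D is a knave, "at least one of the following is true: C is a knight; exactly one of C and B is a knight" needs to be False, which holds.
E (knave): "D is a knave if and only if D and B are different types" — False. ✓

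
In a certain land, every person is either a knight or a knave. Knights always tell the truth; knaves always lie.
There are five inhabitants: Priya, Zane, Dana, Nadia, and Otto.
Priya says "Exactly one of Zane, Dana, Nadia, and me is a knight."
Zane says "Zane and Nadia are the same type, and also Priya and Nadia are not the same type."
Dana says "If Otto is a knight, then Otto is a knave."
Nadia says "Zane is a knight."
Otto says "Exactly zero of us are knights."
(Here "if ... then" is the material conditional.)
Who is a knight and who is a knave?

Suppose Priya is a knight. Then Priya's statement "exactly one of Zane, Dana, Nadia, and me is a knight" would have to be true. Checking the 16 ways to assign the others, none is consistent with every speaker.
(For instance, with Zane=knight, Dana=knight, Nadia=knight, Otto=knave, Priya's claim "exactly one of Zane, Dana, Nadia, and me is a knight" comes out false where it would need to be true.)
So Priya must be a knave, making "exactly one of Zane, Dana, Nadia, and me is a knight" false. Taking Priya=knave, Zane=knight, Dana=knight, Nadia=knight, Otto=knave, each remaining statement checks out:
  Zane (knight): "Zane and Nadia are the same type, and also Priya and Nadia are not the same type" — true. ✓
  Dana (knight): "if Otto is a knight, then Otto is a knave" — true. ✓
  Nadia (knight): "Zane is a knight" — true. ✓
  Otto (knave): "exactly zero of us are knights" — false. ✓
This is the unique consistent assignment.

Knights: Zane, Dana, and Nadia. Knaves: Priya and Otto.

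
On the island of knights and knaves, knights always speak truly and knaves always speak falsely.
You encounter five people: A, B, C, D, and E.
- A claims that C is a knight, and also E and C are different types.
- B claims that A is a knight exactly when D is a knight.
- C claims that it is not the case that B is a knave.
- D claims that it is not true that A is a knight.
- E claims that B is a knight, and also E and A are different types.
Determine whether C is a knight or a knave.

C is a knave.

Consistent assignments: {A=knave, B=knave, C=knave, D=knight, E=knave}
In every consistent assignment, C is a knave.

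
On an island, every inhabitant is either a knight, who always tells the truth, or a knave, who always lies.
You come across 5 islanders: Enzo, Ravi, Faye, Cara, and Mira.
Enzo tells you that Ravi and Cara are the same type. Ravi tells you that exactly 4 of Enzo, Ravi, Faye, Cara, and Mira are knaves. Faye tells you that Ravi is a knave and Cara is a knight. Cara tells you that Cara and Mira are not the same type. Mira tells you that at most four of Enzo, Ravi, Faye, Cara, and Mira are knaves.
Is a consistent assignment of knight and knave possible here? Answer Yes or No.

Checking all 32 assignments, each has at least one speaker whose statement's truth value contradicts their type.

No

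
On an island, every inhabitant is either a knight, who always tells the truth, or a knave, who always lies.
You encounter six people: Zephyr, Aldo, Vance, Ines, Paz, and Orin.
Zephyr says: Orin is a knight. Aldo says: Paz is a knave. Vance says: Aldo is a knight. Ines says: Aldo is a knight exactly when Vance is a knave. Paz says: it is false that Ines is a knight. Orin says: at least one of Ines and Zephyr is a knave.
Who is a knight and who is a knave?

As a knight, Zephyr's statement "Orin is a knight" should be True; it is.
Since Aldo is a knave, "Paz is a knave" needs to be False, which holds.
Vance (knave): "Aldo is a knight" — False. ✓
Ines is a knave, and the claim "Aldo is a knight exactly when Vance is a knave" is indeed False.
Paz is a knight, so "it is false that Ines is a knight" must be True — and it is.
Orin is a knight, so "at least one of Ines and Zephyr is a knave" must be True — and it is.

Knights: Zephyr, Paz, and Orin. Knaves: Aldo, Vance, and Ines.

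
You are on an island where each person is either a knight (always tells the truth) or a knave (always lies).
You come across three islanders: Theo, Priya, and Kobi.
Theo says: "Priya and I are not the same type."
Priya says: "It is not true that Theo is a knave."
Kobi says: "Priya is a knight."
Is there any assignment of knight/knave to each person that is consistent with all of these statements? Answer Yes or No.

One consistent assignment: Theo=knave, Priya=knave, Kobi=knave.

Yes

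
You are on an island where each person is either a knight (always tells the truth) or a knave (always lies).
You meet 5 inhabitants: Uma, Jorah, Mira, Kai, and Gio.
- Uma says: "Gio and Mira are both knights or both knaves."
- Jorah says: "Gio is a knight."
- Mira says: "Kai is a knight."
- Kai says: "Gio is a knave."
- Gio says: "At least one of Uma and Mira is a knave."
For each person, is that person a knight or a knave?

Uma is a knave, Jorah is a knight, Mira is a knave, Kai is a knave, and Gio is a knight.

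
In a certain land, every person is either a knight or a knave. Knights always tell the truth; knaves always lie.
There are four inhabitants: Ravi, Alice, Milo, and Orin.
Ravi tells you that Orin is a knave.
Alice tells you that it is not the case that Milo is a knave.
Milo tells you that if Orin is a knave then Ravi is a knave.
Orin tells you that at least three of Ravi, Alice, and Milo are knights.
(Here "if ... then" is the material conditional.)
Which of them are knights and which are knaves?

Since Ravi is a knight, "Orin is a knave" needs to be True, which holds.
Since Alice is a knave, "it is not the case that Milo is a knave" needs to be false, which holds.
Milo (knave): "if Orin is a knave then Ravi is a knave" — false. ✓
Orin is a knave, so "at least three of Ravi, Alice, and Milo are knights" must be false — and it is.

Knights: Ravi. Knaves: Alice, Milo, and Orin.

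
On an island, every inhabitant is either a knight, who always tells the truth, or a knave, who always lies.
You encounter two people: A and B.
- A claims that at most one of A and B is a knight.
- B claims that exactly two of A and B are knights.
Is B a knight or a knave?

B is a knave.

Consistent assignments: {A=knight, B=knave}
In every consistent assignment, B is a knave.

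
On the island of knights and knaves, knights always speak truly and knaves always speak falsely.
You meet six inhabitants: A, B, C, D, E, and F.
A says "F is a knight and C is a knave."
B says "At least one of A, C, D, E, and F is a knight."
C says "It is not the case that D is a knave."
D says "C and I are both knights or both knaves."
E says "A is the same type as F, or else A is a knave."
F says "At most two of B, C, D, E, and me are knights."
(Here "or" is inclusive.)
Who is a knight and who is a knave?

Since A is a knave, "F is a knight and C is a knave" needs to be false, which holds.
B (knight): "at least one of A, C, D, E, and F is a knight" — True. ✓
C is a knight, and the claim "it is not the case that D is a knave" is indeed True.
D is a knight, so "C and I are both knights or both knaves" must be True — and it is.
As a knight, E's statement "A is the same type as F, or else A is a knave" should be True; it is.
Since F is a knave, "at most two of B, C, D, E, and me are knights" needs to be false, which holds.

A is a knave, B is a knight, C is a knight, D is a knight, E is a knight, and F is a knave.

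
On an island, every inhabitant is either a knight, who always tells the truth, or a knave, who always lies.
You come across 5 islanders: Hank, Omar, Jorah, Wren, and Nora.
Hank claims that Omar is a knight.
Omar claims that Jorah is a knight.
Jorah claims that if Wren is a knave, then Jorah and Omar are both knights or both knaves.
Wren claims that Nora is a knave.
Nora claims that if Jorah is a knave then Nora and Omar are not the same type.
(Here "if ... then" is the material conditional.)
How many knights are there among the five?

The unique consistent assignment is Hank=knight, Omar=knight, Jorah=knight, Wren=knave, Nora=knight.
That has 4 knights.

4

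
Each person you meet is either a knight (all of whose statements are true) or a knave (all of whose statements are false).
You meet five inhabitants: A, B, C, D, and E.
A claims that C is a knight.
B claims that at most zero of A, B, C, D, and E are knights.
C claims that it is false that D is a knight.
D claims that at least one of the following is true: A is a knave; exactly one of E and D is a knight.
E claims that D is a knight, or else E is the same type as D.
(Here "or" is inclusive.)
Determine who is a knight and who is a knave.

A is a knave, B is a knave, C is a knave, D is a knight, and E is a knight.

A is a knave; "C is a knight" is False, as required.
B is a knave, so "at most zero of A, B, C, D, and E are knights" must be False — and it is.
C (knave): "it is false that D is a knight" — False. ✓
As a knight, D's statement "at least one of the following is true: A is a knave; exactly one of E and D is a knight" should be True; it is.
E (knight): "D is a knight, or else E is the same type as D" — True. ✓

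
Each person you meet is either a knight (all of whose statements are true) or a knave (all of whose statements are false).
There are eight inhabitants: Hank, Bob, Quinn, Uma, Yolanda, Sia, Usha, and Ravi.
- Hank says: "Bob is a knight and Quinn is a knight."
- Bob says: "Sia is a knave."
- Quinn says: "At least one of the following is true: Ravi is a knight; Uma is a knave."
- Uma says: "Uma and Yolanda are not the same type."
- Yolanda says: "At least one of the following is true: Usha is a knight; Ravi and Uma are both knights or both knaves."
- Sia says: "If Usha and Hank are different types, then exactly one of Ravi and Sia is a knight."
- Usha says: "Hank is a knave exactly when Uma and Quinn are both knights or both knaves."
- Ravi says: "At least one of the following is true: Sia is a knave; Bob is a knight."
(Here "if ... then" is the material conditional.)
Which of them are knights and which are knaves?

Knights: Uma and Sia. Knaves: Hank, Bob, Quinn, Yolanda, Usha, and Ravi.

Hank is a knave, so "Bob is a knight and Quinn is a knight" must be false — and it is.
Bob is a knave; "Sia is a knave" is false, as required.
As a knave, Quinn's statement "at least one of the following is true: Ravi is a knight; Uma is a knave" should be false; it is.
Uma is a knight; "Uma and Yolanda are not the same type" is true, as required.
As a knave, Yolanda's statement "at least one of the following is true: Usha is a knight; Ravi and Uma are both knights or both knaves" should be false; it is.
Sia (knight): "if Usha and Hank are different types, then exactly one of Ravi and Sia is a knight" — true. ✓
Since Usha is a knave, "Hank is a knave exactly when Uma and Quinn are both knights or both knaves" needs to be false, which holds.
Ravi is a knave, so "at least one of the following is true: Sia is a knave; Bob is a knight" must be false — and it is.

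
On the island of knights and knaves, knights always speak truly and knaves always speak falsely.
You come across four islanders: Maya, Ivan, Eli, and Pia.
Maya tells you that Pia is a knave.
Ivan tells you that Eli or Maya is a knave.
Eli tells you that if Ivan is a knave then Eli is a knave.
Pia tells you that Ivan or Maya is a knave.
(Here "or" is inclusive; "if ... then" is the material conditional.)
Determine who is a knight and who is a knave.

Maya is a knave, Ivan is a knight, Eli is a knight, and Pia is a knight.

Maya (knave): "Pia is a knave" — False. ✓
Ivan (knight): "Eli or Maya is a knave" — true. ✓
Eli (knight): "if Ivan is a knave then Eli is a knave" — true. ✓
Pia is a knight, and the claim "Ivan or Maya is a knave" is indeed true.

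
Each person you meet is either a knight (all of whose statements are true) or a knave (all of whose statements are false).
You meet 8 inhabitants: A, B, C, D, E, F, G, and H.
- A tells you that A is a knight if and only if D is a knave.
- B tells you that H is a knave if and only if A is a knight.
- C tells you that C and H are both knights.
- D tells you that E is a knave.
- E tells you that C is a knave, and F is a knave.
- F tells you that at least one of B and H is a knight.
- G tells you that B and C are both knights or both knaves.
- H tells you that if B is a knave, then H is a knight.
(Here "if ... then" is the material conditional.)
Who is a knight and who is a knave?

Knights: E and G. Knaves: A, B, C, D, F, and H.

A is a knave, so "A is a knight if and only if D is a knave" must be false — and it is.
B (knave): "H is a knave if and only if A is a knight" — false. ✓
C is a knave, and the claim "C and H are both knights" is indeed false.
D (knave): "E is a knave" — false. ✓
As a knight, E's statement "C is a knave, and F is a knave" should be True; it is.
F is a knave, and the claim "at least one of B and H is a knight" is indeed false.
As a knight, G's statement "B and C are both knights or both knaves" should be True; it is.
H (knave): "if B is a knave, then H is a knight" — false. ✓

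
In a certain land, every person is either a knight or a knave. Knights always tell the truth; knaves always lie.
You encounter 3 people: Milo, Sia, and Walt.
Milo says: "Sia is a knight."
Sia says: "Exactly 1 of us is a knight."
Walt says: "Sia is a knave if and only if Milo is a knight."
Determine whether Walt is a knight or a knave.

Walt is a knave.

Consistent assignments: {Milo=knave, Sia=knave, Walt=knave}
In every consistent assignment, Walt is a knave.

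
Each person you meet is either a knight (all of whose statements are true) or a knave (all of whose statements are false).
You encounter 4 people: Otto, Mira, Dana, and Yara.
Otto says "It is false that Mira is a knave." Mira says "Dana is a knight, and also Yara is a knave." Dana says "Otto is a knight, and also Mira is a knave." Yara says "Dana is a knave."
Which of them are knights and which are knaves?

Knights: Yara. Knaves: Otto, Mira, and Dana.

Otto is a knave; "it is false that Mira is a knave" is false, as required.
Since Mira is a knave, "Dana is a knight, and also Yara is a knave" needs to be false, which holds.
Since Dana is a knave, "Otto is a knight, and also Mira is a knave" needs to be false, which holds.
Since Yara is a knight, "Dana is a knave" needs to be true, which holds.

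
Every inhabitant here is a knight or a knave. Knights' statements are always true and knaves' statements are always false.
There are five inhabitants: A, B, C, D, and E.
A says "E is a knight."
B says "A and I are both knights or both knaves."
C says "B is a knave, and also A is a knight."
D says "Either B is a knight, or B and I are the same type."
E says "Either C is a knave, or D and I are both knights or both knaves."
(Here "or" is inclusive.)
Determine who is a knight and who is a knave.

A is a knight, and the claim "E is a knight" is indeed True.
B (knight): "A and I are both knights or both knaves" — True. ✓
C is a knave, and the claim "B is a knave, and also A is a knight" is indeed false.
D is a knight, so "either B is a knight, or B and I are the same type" must be True — and it is.
E is a knight, and the claim "either C is a knave, or D and I are both knights or both knaves" is indeed True.

A is a knight, B is a knight, C is a knave, D is a knight, and E is a knight.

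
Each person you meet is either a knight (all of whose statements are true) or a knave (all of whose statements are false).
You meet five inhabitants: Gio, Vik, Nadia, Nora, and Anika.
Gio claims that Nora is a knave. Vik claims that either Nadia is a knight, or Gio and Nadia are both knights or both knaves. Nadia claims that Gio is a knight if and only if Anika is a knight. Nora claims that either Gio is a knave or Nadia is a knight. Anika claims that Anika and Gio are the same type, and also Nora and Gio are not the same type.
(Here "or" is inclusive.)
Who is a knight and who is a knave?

Knights: Gio. Knaves: Vik, Nadia, Nora, and Anika.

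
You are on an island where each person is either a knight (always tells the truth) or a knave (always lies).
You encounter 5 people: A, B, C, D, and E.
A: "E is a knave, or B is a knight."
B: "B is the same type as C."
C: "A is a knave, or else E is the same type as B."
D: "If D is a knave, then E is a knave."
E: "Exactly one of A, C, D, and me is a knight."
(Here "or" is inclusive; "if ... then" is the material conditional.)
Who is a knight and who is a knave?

Knights: A, C, and D. Knaves: B and E.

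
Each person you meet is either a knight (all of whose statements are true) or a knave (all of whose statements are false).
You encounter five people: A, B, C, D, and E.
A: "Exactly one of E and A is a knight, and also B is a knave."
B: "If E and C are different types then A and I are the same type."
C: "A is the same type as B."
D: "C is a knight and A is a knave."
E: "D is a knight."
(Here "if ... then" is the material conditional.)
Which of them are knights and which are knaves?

Suppose A is a knight. Then A's statement "exactly one of E and A is a knight, and also B is a knave" would have to be true. Checking the 16 ways to assign the others, none is consistent with every speaker.
(For instance, with B=knight, C=knave, D=knave, E=knave, A's claim "exactly one of E and A is a knight, and also B is a knave" comes out false where it would need to be true.)
So A must be a knave, making "exactly one of E and A is a knight, and also B is a knave" false. Taking A=knave, B=knight, C=knave, D=knave, E=knave, each remaining statement checks out:
  B (knight): "if E and C are different types then A and I are the same type" — true. ✓
  C (knave): "A is the same type as B" — false. ✓
  D (knave): "C is a knight and A is a knave" — false. ✓
  E (knave): "D is a knight" — false. ✓
This is the unique consistent assignment.

Knights: B. Knaves: A, C, D, and E.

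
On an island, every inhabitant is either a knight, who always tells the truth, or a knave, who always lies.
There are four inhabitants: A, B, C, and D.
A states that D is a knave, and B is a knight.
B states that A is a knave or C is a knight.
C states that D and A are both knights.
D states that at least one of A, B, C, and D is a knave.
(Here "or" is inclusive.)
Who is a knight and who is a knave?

A is a knave; "D is a knave, and B is a knight" is False, as required.
B is a knight, so "A is a knave or C is a knight" must be true — and it is.
C is a knave, and the claim "D and A are both knights" is indeed False.
As a knight, D's statement "at least one of A, B, C, and D is a knave" should be true; it is.

A is a knave, B is a knight, C is a knave, and D is a knight.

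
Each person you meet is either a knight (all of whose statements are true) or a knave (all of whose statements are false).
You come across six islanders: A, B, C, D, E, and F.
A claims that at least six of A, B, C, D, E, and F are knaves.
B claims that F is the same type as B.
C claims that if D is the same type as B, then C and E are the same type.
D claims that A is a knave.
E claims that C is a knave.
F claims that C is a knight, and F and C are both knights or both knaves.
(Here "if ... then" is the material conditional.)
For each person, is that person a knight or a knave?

Knights: C, D, and F. Knaves: A, B, and E.

A (knave): "at least six of A, B, C, D, E, and F are knaves" — false. ✓
B is a knave, and the claim "F is the same type as B" is indeed false.
C is a knight, and the claim "if D is the same type as B, then C and E are the same type" is indeed true.
D is a knight, and the claim "A is a knave" is indeed true.
E (knave): "C is a knave" — false. ✓
F is a knight, so "C is a knight, and F and C are both knights or both knaves" must be true — and it is.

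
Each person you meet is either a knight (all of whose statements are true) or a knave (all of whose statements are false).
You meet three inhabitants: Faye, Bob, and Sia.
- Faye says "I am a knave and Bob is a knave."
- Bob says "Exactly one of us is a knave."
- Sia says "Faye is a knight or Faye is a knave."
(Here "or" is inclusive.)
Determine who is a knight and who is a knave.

Faye is a knave, Bob is a knight, and Sia is a knight.

Faye is a knave; "I am a knave and Bob is a knave" is False, as required.
Bob is a knight; "exactly one of us is a knave" is true, as required.
Since Sia is a knight, "Faye is a knight or Faye is a knave" needs to be true, which holds.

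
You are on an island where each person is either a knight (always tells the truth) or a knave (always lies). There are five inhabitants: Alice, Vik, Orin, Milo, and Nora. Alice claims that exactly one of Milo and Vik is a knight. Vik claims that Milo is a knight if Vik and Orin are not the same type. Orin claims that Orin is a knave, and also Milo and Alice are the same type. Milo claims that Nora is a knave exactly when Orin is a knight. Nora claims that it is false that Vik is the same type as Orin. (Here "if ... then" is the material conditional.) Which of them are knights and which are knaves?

Alice is a knave, Vik is a knight, Orin is a knave, Milo is a knight, and Nora is a knight.

Alice is a knave; "exactly one of Milo and Vik is a knight" is false, as required.
Vik (knight): "Milo is a knight if Vik and Orin are not the same type" — true. ✓
Orin (knave): "Orin is a knave, and also Milo and Alice are the same type" — false. ✓
Milo is a knight, so "Nora is a knave exactly when Orin is a knight" must be true — and it is.
Since Nora is a knight, "it is false that Vik is the same type as Orin" needs to be true, which holds.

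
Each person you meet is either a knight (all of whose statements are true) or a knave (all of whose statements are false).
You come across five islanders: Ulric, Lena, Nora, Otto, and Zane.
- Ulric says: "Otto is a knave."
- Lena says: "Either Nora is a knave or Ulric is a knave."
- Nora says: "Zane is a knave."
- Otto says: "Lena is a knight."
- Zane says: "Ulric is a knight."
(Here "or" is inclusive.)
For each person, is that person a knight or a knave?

Ulric is a knave, Lena is a knight, Nora is a knight, Otto is a knight, and Zane is a knave.

Ulric is a knave, and the claim "Otto is a knave" is indeed false.
Lena is a knight; "either Nora is a knave or Ulric is a knave" is true, as required.
Nora is a knight; "Zane is a knave" is true, as required.
Since Otto is a knight, "Lena is a knight" needs to be true, which holds.
Since Zane is a knave, "Ulric is a knight" needs to be false, which holds.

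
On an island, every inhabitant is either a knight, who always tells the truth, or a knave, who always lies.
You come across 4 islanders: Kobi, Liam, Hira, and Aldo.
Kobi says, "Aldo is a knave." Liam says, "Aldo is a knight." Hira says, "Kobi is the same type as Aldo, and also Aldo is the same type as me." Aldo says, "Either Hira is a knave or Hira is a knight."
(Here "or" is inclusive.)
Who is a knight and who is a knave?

Suppose Kobi is a knight. Then Kobi's statement "Aldo is a knave" would have to be true. Checking the 8 ways to assign the others, none is consistent with every speaker.
(For instance, with Liam=knight, Hira=knave, Aldo=knight, Kobi's claim "Aldo is a knave" comes out false where it would need to be true.)
So Kobi must be a knave, making "Aldo is a knave" false. Taking Kobi=knave, Liam=knight, Hira=knave, Aldo=knight, each remaining statement checks out:
  Liam (knight): "Aldo is a knight" — true. ✓
  Hira (knave): "Kobi is the same type as Aldo, and also Aldo is the same type as me" — false. ✓
  Aldo (knight): "either Hira is a knave or Hira is a knight" — true. ✓
This is the unique consistent assignment.

Knights: Liam and Aldo. Knaves: Kobi and Hira.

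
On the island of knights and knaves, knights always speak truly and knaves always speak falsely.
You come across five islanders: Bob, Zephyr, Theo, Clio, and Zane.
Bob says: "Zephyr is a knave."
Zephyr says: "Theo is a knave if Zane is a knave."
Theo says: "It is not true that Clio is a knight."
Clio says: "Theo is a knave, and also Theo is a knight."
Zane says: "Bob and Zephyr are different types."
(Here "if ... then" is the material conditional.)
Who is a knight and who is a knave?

Bob is a knave, Zephyr is a knight, Theo is a knight, Clio is a knave, and Zane is a knight.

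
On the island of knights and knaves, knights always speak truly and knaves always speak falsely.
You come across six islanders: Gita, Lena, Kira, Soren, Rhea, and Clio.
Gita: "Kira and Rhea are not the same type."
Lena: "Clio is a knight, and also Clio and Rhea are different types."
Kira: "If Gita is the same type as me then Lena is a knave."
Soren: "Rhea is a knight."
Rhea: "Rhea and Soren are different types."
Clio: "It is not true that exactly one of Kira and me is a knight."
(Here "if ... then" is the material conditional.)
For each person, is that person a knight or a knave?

As a knight, Gita's statement "Kira and Rhea are not the same type" should be true; it is.
Lena is a knave, so "Clio is a knight, and also Clio and Rhea are different types" must be false — and it is.
Kira is a knight; "if Gita is the same type as me then Lena is a knave" is true, as required.
As a knave, Soren's statement "Rhea is a knight" should be false; it is.
Rhea is a knave, and the claim "Rhea and Soren are different types" is indeed false.
Since Clio is a knave, "it is not true that exactly one of Kira and me is a knight" needs to be false, which holds.

Gita is a knight, Lena is a knave, Kira is a knight, Soren is a knave, Rhea is a knave, and Clio is a knave.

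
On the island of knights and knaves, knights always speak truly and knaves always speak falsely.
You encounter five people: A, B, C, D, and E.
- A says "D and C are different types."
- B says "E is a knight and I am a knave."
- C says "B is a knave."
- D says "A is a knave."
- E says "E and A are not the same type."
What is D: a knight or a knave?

Consistent assignments: {A=knave, B=knave, C=knight, D=knight, E=knave}
In every consistent assignment, D is a knight.

D is a knight.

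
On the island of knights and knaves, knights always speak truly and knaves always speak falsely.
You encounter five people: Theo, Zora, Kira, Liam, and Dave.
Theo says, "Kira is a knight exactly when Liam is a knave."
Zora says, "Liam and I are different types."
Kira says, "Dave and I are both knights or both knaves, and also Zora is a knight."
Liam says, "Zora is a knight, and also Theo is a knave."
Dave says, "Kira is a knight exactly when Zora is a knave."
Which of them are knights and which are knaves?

Knights: none. Knaves: Theo, Zora, Kira, Liam, and Dave.

Theo is a knave, and the claim "Kira is a knight exactly when Liam is a knave" is indeed false.
Since Zora is a knave, "Liam and I are different types" needs to be false, which holds.
As a knave, Kira's statement "Dave and I are both knights or both knaves, and also Zora is a knight" should be false; it is.
Liam is a knave, and the claim "Zora is a knight, and also Theo is a knave" is indeed false.
As a knave, Dave's statement "Kira is a knight exactly when Zora is a knave" should be false; it is.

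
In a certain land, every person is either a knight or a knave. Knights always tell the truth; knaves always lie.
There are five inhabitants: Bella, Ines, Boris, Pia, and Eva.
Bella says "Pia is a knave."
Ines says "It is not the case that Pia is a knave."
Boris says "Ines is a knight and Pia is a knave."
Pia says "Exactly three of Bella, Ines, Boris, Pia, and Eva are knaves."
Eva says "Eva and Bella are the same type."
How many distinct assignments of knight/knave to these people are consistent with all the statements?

1

Consistent assignments:
  Bella=knight, Ines=knave, Boris=knave, Pia=knave, Eva=knave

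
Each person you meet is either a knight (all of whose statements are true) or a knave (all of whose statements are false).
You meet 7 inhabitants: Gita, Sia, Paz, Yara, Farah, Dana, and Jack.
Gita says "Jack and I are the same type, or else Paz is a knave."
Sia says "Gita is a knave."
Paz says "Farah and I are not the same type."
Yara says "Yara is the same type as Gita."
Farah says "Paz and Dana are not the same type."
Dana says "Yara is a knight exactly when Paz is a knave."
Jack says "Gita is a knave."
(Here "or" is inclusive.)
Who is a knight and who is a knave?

As a knight, Gita's statement "Jack and I are the same type, or else Paz is a knave" should be True; it is.
Sia is a knave, so "Gita is a knave" must be False — and it is.
Paz (knave): "Farah and I are not the same type" — False. ✓
Yara is a knave, so "Yara is the same type as Gita" must be False — and it is.
Since Farah is a knave, "Paz and Dana are not the same type" needs to be False, which holds.
As a knave, Dana's statement "Yara is a knight exactly when Paz is a knave" should be False; it is.
Jack is a knave; "Gita is a knave" is False, as required.

Gita is a knight, Sia is a knave, Paz is a knave, Yara is a knave, Farah is a knave, Dana is a knave, and Jack is a knave.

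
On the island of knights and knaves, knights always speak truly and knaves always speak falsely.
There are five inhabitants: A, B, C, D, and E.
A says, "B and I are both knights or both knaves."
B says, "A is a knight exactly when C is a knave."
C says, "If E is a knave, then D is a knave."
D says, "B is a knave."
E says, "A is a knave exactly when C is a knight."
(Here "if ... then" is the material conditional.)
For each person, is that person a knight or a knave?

A is a knave, B is a knight, C is a knight, D is a knave, and E is a knight.

Suppose A is a knight. Then A's statement "B and I are both knights or both knaves" would have to be true. Checking the 16 ways to assign the others, none is consistent with every speaker.
(For instance, with B=knight, C=knight, D=knave, E=knight, B's claim "A is a knight exactly when C is a knave" comes out false where it would need to be true.)
So A must be a knave, making "B and I are both knights or both knaves" false. Taking A=knave, B=knight, C=knight, D=knave, E=knight, each remaining statement checks out:
  B (knight): "A is a knight exactly when C is a knave" — true. ✓
  C (knight): "if E is a knave, then D is a knave" — true. ✓
  D (knave): "B is a knave" — false. ✓
  E (knight): "A is a knave exactly when C is a knight" — true. ✓
This is the unique consistent assignment.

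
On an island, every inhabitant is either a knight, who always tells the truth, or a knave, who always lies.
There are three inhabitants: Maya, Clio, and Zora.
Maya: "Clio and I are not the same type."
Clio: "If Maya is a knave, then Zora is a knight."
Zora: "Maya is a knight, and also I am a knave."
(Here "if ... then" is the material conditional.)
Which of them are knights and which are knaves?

Knights: none. Knaves: Maya, Clio, and Zora.

Maya is a knave, and the claim "Clio and I are not the same type" is indeed false.
Clio (knave): "if Maya is a knave, then Zora is a knight" — false. ✓
As a knave, Zora's statement "Maya is a knight, and also I am a knave" should be false; it is.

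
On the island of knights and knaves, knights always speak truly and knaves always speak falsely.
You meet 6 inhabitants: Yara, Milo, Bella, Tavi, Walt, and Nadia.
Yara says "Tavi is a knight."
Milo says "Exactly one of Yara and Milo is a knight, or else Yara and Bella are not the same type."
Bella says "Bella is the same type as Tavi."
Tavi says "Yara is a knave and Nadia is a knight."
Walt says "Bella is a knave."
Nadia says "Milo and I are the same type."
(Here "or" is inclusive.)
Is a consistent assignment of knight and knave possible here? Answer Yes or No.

No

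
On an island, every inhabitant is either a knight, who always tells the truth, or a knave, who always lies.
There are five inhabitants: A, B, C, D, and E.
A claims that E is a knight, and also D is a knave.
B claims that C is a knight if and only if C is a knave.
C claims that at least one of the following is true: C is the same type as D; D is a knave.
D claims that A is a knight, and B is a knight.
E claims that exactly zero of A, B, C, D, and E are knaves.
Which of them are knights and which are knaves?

Suppose A is a knight. Then A's statement "E is a knight, and also D is a knave" would have to be true. Checking the 16 ways to assign the others, none is consistent with every speaker.
(For instance, with B=knave, C=knight, D=knave, E=knave, A's claim "E is a knight, and also D is a knave" comes out false where it would need to be true.)
So A must be a knave, making "E is a knight, and also D is a knave" false. Taking A=knave, B=knave, C=knight, D=knave, E=knave, each remaining statement checks out:
  B (knave): "C is a knight if and only if C is a knave" — false. ✓
  C (knight): "at least one of the following is true: C is the same type as D; D is a knave" — true. ✓
  D (knave): "A is a knight, and B is a knight" — false. ✓
  E (knave): "exactly zero of A, B, C, D, and E are knaves" — false. ✓
This is the unique consistent assignment.

A is a knave, B is a knave, C is a knight, D is a knave, and E is a knave.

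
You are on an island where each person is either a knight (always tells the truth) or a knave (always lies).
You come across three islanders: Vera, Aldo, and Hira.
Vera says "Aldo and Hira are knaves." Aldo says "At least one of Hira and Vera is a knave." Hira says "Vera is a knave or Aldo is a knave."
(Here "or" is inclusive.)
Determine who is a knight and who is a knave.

Vera is a knave, Aldo is a knight, and Hira is a knight.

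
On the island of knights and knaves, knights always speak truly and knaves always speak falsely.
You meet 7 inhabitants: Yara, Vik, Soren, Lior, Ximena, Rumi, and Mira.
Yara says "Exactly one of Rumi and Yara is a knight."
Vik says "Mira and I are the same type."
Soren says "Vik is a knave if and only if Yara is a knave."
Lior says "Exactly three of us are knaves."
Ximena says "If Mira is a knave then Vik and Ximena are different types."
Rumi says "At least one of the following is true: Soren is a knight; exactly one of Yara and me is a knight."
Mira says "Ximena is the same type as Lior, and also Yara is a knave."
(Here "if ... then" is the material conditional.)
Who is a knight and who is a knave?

Yara is a knave, Vik is a knight, Soren is a knave, Lior is a knight, Ximena is a knight, Rumi is a knave, and Mira is a knight.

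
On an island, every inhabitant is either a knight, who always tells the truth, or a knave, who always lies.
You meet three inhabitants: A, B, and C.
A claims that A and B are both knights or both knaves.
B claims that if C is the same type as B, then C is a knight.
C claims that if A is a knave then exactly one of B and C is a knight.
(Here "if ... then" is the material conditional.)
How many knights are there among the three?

The unique consistent assignment is A=knight, B=knight, C=knight.
That has 3 knights.

3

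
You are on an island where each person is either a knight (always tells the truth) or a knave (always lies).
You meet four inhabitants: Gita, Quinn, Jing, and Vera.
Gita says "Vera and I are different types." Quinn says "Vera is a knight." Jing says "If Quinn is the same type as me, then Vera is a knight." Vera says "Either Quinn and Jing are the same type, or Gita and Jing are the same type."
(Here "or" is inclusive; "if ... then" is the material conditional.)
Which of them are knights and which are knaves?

Gita is a knave, so "Vera and I are different types" must be False — and it is.
Quinn is a knave; "Vera is a knight" is False, as required.
Jing is a knight, so "if Quinn is the same type as me, then Vera is a knight" must be True — and it is.
Vera (knave): "either Quinn and Jing are the same type, or Gita and Jing are the same type" — False. ✓

Knights: Jing. Knaves: Gita, Quinn, and Vera.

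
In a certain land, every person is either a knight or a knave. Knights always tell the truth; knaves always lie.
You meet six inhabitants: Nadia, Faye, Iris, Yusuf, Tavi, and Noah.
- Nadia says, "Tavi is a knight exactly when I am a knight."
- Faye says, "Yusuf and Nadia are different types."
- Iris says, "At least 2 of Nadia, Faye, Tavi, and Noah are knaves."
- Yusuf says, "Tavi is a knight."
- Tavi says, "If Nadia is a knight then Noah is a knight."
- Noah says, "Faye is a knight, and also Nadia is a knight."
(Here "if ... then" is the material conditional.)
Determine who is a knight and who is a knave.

Nadia is a knave, Faye is a knight, Iris is a knight, Yusuf is a knight, Tavi is a knight, and Noah is a knave.

Since Nadia is a knave, "Tavi is a knight exactly when I am a knight" needs to be False, which holds.
Faye (knight): "Yusuf and Nadia are different types" — true. ✓
Since Iris is a knight, "at least 2 of Nadia, Faye, Tavi, and Noah are knaves" needs to be true, which holds.
Since Yusuf is a knight, "Tavi is a knight" needs to be true, which holds.
Tavi is a knight, so "if Nadia is a knight then Noah is a knight" must be true — and it is.
Since Noah is a knave, "Faye is a knight, and also Nadia is a knight" needs to be False, which holds.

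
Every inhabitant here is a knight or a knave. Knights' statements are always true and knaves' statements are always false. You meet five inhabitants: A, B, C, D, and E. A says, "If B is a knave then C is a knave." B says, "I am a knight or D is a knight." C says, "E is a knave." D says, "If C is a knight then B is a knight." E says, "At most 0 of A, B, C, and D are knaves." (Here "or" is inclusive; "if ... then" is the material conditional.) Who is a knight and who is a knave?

A is a knave, B is a knave, C is a knight, D is a knave, and E is a knave.

A is a knave, so "if B is a knave then C is a knave" must be false — and it is.
B is a knave, so "I am a knight or D is a knight" must be false — and it is.
Since C is a knight, "E is a knave" needs to be true, which holds.
As a knave, D's statement "if C is a knight then B is a knight" should be false; it is.
E is a knave; "at most 0 of A, B, C, and D are knaves" is false, as required.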